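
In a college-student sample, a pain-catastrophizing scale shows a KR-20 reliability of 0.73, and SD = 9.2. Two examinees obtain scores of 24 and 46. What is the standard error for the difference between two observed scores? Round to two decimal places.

6.76

SEM = 9.200 * √(1 − 0.730) = 9.200 * √0.270 ≈ 9.200 * 0.520 ≈ 4.780
SE_diff = √2 * SEM ≈ 6.761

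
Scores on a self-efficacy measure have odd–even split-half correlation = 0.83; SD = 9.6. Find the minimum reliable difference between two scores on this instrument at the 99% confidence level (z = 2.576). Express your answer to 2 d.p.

Full-length reliability (Spearman-Brown) = 2(0.83)/(1+0.83) ≃ 0.9071
The standard error of measurement is 9.6000×√(1 − 0.9071) ≃ 9.6000×0.3048 ≃ 2.9260.
SE_diff = √2 × SEM ≃ 4.1379
Minimum reliable difference = 2.576 × SE_diff ≃ 2.576 × 4.1379 ≃ 10.6594

10.66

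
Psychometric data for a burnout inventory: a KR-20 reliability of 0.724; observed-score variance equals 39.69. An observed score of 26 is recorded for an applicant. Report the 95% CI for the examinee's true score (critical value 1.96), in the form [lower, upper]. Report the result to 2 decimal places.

[19.51, 32.49]

σ = 39.69^(1/2) = 6.3000
SEM = 6.3000 * √(1 − 0.7240) = 6.3000 * √0.2760 ≈ 6.3000 * 0.5254 ≈ 3.3097
1.96 * SEM ≈ 6.4871
CI = 26 ± 6.4871 → [19.5129, 32.4871]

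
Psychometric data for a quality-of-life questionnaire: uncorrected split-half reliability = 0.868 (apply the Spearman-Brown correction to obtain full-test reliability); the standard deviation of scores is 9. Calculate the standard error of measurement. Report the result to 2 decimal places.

Full-length reliability (Spearman-Brown) = 2(0.868)/(1+0.868) ≃ 0.9293
SEM = 9.0000 · √(1 − 0.9293) = 9.0000 · √0.0707 ≃ 9.0000 · 0.2658 ≃ 2.3924

2.39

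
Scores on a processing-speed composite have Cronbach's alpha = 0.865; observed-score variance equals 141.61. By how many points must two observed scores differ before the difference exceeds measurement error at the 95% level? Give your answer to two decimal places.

SD = √141.61 = 11.9000
The standard error of measurement is 11.9000×√(1 − 0.8650) ≃ 11.9000×0.3674 ≃ 4.3723.
SE_diff = SEM × √2 ≃ 4.3723 × 1.4142 ≃ 6.1834
Smallest detectable difference = 1.96×6.1834 ≃ 12.1195

12.12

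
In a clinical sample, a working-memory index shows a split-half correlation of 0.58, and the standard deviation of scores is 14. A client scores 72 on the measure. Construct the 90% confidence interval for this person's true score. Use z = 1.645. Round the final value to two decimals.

Spearman-Brown: r = 2(0.58) / (1 + 0.58) = 1.16000 / 1.58000 ≈ 0.73418
The standard error of measurement is 14.00000*√(1 − 0.73418) ≈ 14.00000*0.51558 ≈ 7.21812.
Margin = 1.645 * 7.21812 ≈ 11.87381
CI = 72 ± 11.87381 → [60.12619, 83.87381]

[60.13, 83.87]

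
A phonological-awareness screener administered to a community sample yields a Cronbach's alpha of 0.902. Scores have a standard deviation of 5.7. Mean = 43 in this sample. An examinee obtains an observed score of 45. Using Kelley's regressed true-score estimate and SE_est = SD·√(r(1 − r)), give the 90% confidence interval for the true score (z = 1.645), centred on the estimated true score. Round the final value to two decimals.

[42.02, 47.59]

T̂ = r·X + (1 − r)·M = 0.9020×45 + 0.0980×43 = 40.5900 + 4.2140 ≃ 44.8040
SE_est = SD × √(r(1 − r)) = 5.7000 × √0.0884 ≃ 5.7000 × 0.2973 ≃ 1.6947
90% CI: 44.8040 ± 2.7878 ≃ (42.0162, 47.5918)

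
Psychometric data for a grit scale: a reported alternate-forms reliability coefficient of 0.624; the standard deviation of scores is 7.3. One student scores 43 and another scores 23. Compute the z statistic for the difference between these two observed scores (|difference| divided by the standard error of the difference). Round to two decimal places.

SEM = 7.300×√(1 − 0.624) ≈ 4.476
SE_diff = √2 × SEM ≈ 6.330
z = 20 / 6.330 ≈ 3.159

3.16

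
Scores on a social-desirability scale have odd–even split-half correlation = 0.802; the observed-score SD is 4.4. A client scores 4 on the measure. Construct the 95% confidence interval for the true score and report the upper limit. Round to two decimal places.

Full-length reliability (Spearman-Brown) = 2(0.802)/(1+0.802) ≈ 0.890
SEM = 4.400*√(1 − 0.890) ≈ 1.459
1.96 * SEM ≈ 2.859
Upper limit = 4 + 2.859 ≈ 6.859

6.86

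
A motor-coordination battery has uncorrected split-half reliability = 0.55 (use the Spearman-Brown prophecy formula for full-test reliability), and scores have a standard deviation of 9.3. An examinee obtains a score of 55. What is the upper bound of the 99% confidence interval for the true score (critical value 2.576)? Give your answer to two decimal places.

67.91

Spearman-Brown: r = 2(0.55) / (1 + 0.55) = 1.10000 / 1.55000 ≈ 0.70968
SEM = 9.30000 × √(1 − 0.70968) = 9.30000 × √0.29032 ≈ 9.30000 × 0.53882 ≈ 5.01099
Half-width = 2.576×5.01099 ≈ 12.90830
Upper limit = 55 + 12.90830 ≈ 67.90830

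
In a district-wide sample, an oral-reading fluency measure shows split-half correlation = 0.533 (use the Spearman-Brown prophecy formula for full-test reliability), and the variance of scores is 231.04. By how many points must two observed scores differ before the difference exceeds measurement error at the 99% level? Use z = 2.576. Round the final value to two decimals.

30.56

SD = √231.04 = 15.2000
Full-length reliability (Spearman-Brown) = 2(0.533)/(1+0.533) ≈ 0.6954
The standard error of measurement is 15.2000×√(1 − 0.6954) ≈ 15.2000×0.5519 ≈ 8.3894.
Standard error of the difference = 8.3894·√2 ≈ 11.8644
Minimum reliable difference = 2.576 × SE_diff ≈ 2.576 × 11.8644 ≈ 30.5627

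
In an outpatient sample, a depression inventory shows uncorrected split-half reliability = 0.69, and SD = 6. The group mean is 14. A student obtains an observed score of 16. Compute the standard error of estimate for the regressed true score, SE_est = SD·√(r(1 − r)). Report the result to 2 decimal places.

Spearman-Brown: r = 2(0.69) / (1 + 0.69) = 1.3800 / 1.6900 ≃ 0.8166
SE_est = SD · √(r(1 − r)) = 6.0000 · √0.1498 ≃ 6.0000 · 0.3870 ≃ 2.3221

2.32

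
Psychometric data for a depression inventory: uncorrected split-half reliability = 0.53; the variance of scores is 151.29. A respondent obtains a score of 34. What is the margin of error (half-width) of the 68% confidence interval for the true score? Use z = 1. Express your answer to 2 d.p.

σ = 151.29^(1/2) = 12.30000
Spearman-Brown: r = 2(0.53) / (1 + 0.53) = 1.06000 / 1.53000 ≈ 0.69281
SEM = 12.30000 * √(1 − 0.69281) = 12.30000 * √0.30719 ≈ 12.30000 * 0.55425 ≈ 6.81724
Half-width = 1*6.81724 ≈ 6.81724

6.82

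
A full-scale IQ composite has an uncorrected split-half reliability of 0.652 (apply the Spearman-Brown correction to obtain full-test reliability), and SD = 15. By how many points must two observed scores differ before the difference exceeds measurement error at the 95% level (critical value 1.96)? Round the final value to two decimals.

19.08

r_full = 2·0.652 / (1 + 0.652) ≈ 0.7893
SEM = 15.0000·√(1 − 0.7893) ≈ 6.8846
SE_diff = SEM · √2 ≈ 6.8846 · 1.4142 ≈ 9.7362
Minimum reliable difference = 1.96 · SE_diff ≈ 1.96 · 9.7362 ≈ 19.0830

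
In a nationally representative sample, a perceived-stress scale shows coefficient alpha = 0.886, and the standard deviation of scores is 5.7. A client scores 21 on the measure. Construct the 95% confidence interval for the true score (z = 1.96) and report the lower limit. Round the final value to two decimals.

17.23

SEM = 5.7000×√(1 − 0.8860) ≃ 1.9245
Margin = 1.96 × 1.9245 ≃ 3.7721
Lower bound: 21 − 3.7721 = 17.2279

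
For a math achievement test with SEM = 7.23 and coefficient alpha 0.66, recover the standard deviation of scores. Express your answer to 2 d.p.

SD = 7.23 / √(1 − 0.66) ≈ 12.39935

12.40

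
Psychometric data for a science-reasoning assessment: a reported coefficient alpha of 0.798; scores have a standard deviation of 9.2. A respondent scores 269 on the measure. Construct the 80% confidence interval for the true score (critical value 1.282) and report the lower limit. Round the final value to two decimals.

263.70

SEM = 9.20000 · √(1 − 0.79800) = 9.20000 · √0.20200 ≈ 9.20000 · 0.44944 ≈ 4.13489
1.282 · SEM ≈ 5.30092
Lower bound: 269 − 5.30092 = 263.69908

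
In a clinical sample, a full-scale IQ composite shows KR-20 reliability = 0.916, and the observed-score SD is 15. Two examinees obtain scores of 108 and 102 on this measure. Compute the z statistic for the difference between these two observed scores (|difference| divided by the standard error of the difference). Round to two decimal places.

0.98

SEM = 15.000×√(1 − 0.916) ≃ 4.347
SE_diff = SEM × √2 ≃ 4.347 × 1.414 ≃ 6.148
z = 6 / 6.148 ≃ 0.976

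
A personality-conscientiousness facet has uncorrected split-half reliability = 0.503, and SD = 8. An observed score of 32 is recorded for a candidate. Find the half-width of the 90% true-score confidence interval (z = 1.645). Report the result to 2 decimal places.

r_full = 2·0.503 / (1 + 0.503) ≈ 0.66933
SEM = 8.00000×√(1 − 0.66933) ≈ 4.60033
1.645 × SEM ≈ 7.56754

7.57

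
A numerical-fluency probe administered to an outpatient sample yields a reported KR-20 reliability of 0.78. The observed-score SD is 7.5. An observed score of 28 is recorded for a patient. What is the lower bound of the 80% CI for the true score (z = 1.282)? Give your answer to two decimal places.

23.49

SEM = 7.5000·√(1 − 0.7800) ≃ 3.5178
Margin = 1.282 · 3.5178 ≃ 4.5098
Lower limit = 28 − 4.5098 ≃ 23.4902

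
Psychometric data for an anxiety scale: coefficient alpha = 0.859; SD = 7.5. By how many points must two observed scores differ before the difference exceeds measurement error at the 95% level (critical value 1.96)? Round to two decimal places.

The standard error of measurement is 7.50000*√(1 − 0.85900) ≈ 7.50000*0.37550 ≈ 2.81625.
SE_diff = √2 * SEM ≈ 3.98278
Smallest detectable difference = 1.96*3.98278 ≈ 7.80624

7.81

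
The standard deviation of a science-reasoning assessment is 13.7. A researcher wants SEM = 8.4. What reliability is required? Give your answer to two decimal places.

r = 1 − (SEM / SD)² = 1 − (8.400 / 13.7)² ≈ 1 − 0.376 ≈ 0.624

0.62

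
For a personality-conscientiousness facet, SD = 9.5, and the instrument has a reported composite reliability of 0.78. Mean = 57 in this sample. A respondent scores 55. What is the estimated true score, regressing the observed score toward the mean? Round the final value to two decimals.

Estimated true score = 0.7800·55 + (1 − 0.7800)·57 ≃ 55.4400

55.44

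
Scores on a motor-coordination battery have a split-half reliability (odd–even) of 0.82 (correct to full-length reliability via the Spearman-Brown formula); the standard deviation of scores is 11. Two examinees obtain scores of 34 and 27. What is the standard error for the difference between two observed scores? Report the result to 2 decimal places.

4.89

Full-length reliability (Spearman-Brown) = 2(0.82)/(1+0.82) ≈ 0.9011
SEM = 11.0000 × √(1 − 0.9011) = 11.0000 × √0.0989 ≈ 11.0000 × 0.3145 ≈ 3.4593
Standard error of the difference = 3.4593·√2 ≈ 4.8922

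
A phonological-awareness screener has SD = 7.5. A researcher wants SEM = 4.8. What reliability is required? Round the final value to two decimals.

Required reliability = 1 − (SEM/SD)² = 1 − 0.410 ≈ 0.590

0.59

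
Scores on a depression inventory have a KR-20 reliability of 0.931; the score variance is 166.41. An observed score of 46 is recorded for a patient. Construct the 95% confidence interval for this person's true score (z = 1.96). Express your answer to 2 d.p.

[39.36, 52.64]

SD = √166.41 = 12.900
The standard error of measurement is 12.900·√(1 − 0.931) ≈ 12.900·0.263 ≈ 3.389.
Half-width = 1.96·3.389 ≈ 6.642
Interval: (39.358, 52.642)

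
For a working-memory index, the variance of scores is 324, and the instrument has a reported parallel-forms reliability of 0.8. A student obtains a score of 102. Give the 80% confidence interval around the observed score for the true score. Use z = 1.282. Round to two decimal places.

[91.68, 112.32]

SD = √324 = 18.000
SEM = 18.000·√(1 − 0.800) ≈ 8.050
Half-width = 1.282·8.050 ≈ 10.320
80% CI: 102 ± 10.320 = [91.680, 112.320]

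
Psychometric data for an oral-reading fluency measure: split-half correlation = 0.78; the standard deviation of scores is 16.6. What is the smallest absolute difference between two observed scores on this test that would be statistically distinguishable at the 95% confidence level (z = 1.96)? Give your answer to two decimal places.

16.18

Spearman-Brown: r = 2(0.78) / (1 + 0.78) = 1.560 / 1.780 ≈ 0.876
SEM = 16.600·√(1 − 0.876) ≈ 5.836
SE_diff = SEM · √2 ≈ 5.836 · 1.414 ≈ 8.253
Minimum reliable difference = 1.96 · SE_diff ≈ 1.96 · 8.253 ≈ 16.176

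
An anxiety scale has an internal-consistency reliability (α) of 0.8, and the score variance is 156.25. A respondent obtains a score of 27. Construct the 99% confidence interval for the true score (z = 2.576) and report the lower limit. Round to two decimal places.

SD = √156.25 ≈ 12.500
SEM = 12.500 * √(1 − 0.800) = 12.500 * √0.200 ≈ 12.500 * 0.447 ≈ 5.590
Half-width = 2.576*5.590 ≈ 14.400
Lower bound: 27 − 14.400 = 12.600

12.60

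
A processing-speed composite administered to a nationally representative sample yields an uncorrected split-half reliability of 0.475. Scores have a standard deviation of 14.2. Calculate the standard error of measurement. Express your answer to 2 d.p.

Spearman-Brown: r = 2(0.475) / (1 + 0.475) = 0.950 / 1.475 ≈ 0.644
SEM = 14.200*√(1 − 0.644) ≈ 8.472

8.47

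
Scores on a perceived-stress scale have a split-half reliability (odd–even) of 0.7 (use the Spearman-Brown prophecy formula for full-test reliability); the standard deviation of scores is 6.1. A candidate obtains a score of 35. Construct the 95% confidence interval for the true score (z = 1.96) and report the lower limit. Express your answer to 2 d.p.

Full-length reliability (Spearman-Brown) = 2(0.7)/(1+0.7) ≈ 0.8235
SEM = 6.1000 · √(1 − 0.8235) = 6.1000 · √0.1765 ≈ 6.1000 · 0.4201 ≈ 2.5625
Half-width = 1.96·2.5625 ≈ 5.0225
Lower limit = 35 − 5.0225 ≈ 29.9775

29.98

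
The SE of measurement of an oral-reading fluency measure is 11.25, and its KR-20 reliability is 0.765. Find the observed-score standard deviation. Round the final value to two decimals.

23.21

SD = 11.25 / √(1 − 0.765) ≈ 23.2070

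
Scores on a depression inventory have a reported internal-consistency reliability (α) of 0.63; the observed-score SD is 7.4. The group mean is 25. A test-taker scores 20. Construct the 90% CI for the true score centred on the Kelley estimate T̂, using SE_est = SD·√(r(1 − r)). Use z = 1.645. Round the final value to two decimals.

[15.97, 27.73]

T̂ = r·X + (1 − r)·M = 0.630*20 + 0.370*25 = 12.600 + 9.250 ≃ 21.850
SE_est = SD * √(r(1 − r)) = 7.400 * √0.233 ≃ 7.400 * 0.483 ≃ 3.573
CI = 21.850 ± 1.645 * 3.573 → [15.973, 27.727]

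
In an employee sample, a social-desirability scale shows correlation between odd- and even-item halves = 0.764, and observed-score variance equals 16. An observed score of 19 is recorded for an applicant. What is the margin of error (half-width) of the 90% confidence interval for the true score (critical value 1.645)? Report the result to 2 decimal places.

2.41

σ = 16^(1/2) = 4.000
Full-length reliability (Spearman-Brown) = 2(0.764)/(1+0.764) ≈ 0.866
SEM = 4.000 × √(1 − 0.866) = 4.000 × √0.134 ≈ 4.000 × 0.366 ≈ 1.463
Half-width = 1.645×1.463 ≈ 2.407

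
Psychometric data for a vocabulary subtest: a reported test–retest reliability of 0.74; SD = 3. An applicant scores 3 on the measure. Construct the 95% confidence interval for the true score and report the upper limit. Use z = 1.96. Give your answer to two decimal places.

SEM = 3.000 * √(1 − 0.740) = 3.000 * √0.260 ≃ 3.000 * 0.510 ≃ 1.530
Margin = 1.96 * 1.530 ≃ 2.998
Upper bound: 3 + 2.998 = 5.998

6.00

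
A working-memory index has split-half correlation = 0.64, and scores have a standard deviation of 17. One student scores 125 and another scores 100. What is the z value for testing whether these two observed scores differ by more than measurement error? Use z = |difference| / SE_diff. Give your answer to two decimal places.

2.22

Spearman-Brown: r = 2(0.64) / (1 + 0.64) = 1.280 / 1.640 ≃ 0.780
SEM = 17.000×√(1 − 0.780) ≃ 7.965
Standard error of the difference = 7.965·√2 ≃ 11.264
z = |125 − 100| / 11.264 = 25 / 11.264 ≃ 2.219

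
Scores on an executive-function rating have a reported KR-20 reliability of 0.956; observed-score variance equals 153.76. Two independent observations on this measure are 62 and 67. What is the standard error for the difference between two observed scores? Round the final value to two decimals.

3.68

SD = √153.76 ≈ 12.400
SEM = 12.400*√(1 − 0.956) ≈ 2.601
Standard error of the difference = 2.601·√2 ≈ 3.678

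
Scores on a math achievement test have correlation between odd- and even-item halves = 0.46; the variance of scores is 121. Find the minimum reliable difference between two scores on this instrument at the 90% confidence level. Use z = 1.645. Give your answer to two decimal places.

15.56

SD = √121 ≃ 11.000
r_full = 2·0.46 / (1 + 0.46) ≃ 0.630
SEM = 11.000 * √(1 − 0.630) = 11.000 * √0.370 ≃ 11.000 * 0.608 ≃ 6.690
SE_diff = √2 * SEM ≃ 9.461
Smallest detectable difference = 1.645*9.461 ≃ 15.563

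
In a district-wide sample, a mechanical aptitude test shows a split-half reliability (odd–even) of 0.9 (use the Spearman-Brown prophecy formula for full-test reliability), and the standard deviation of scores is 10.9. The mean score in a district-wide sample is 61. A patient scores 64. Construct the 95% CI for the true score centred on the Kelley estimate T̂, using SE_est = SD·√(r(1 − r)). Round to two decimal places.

Spearman-Brown: r = 2(0.9) / (1 + 0.9) = 1.8000 / 1.9000 ≈ 0.9474
T̂ = 0.9474(64) + 0.0526(61) ≈ 63.8421
SE_est = SD × √(r(1 − r)) = 10.9000 × √0.0499 ≈ 10.9000 × 0.2233 ≈ 2.4339
95% CI: 63.8421 ± 4.7705 ≈ (59.0716, 68.6126)

[59.07, 68.61]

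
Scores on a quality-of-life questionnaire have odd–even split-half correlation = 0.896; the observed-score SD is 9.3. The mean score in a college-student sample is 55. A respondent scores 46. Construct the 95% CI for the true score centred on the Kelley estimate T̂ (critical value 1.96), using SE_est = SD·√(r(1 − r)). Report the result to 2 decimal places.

[42.34, 50.64]

Spearman-Brown: r = 2(0.896) / (1 + 0.896) = 1.792 / 1.896 ≈ 0.945
T̂ = 0.945(46) + 0.055(55) ≈ 46.494
SE_est = SD × √(r(1 − r)) = 9.300 × √0.052 ≈ 9.300 × 0.228 ≈ 2.118
CI = 46.494 ± 1.96 × 2.118 → [42.343, 50.644]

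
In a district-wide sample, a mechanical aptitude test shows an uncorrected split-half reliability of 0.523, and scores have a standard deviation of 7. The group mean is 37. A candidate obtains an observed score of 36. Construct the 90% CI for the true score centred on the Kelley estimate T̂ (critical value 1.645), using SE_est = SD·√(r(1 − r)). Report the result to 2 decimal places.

r_full = 2·0.523 / (1 + 0.523) ≃ 0.6868
T̂ = r·X + (1 − r)·M = 0.6868*36 + 0.3132*37 ≃ 24.7249 + 11.5883 ≃ 36.3132
SE_est = 7.0000*√(0.6868*0.3132) ≃ 3.2466
90% CI: 36.3132 ± 5.3406 ≃ (30.9726, 41.6538)

[30.97, 41.65]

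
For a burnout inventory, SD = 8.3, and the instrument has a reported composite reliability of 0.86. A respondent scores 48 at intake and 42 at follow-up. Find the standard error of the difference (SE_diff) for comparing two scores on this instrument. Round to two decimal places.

SEM = 8.300 × √(1 − 0.860) = 8.300 × √0.140 ≃ 8.300 × 0.374 ≃ 3.106
SE_diff = SEM × √2 ≃ 3.106 × 1.414 ≃ 4.392

4.39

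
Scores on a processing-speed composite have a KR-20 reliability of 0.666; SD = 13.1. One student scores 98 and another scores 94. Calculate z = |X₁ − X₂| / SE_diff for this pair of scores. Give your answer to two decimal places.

0.37

SEM = 13.1000·√(1 − 0.6660) ≈ 7.5708
Standard error of the difference = 7.5708·√2 ≈ 10.7068
z = |98 − 94| / 10.7068 = 4 / 10.7068 ≈ 0.3736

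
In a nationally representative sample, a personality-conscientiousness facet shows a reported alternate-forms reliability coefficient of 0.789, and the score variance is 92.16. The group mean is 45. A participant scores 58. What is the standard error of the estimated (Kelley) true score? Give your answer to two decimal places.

3.92

SD = √92.16 = 9.60000
SE_est = 9.60000·√[r(1 − r)] ≈ 3.91698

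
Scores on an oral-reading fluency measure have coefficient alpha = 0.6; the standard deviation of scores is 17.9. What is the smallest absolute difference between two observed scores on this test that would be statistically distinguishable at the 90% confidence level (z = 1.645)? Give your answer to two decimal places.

26.34

SEM = 17.900 · √(1 − 0.600) = 17.900 · √0.400 ≃ 17.900 · 0.632 ≃ 11.321
SE_diff = √2 · SEM ≃ 16.010
Minimum reliable difference = 1.645 · SE_diff ≃ 1.645 · 16.010 ≃ 26.337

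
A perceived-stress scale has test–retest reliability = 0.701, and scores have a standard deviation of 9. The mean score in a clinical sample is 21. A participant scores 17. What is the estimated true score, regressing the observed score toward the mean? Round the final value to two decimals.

18.20

T̂ = r·X + (1 − r)·M = 0.70100×17 + 0.29900×21 = 11.91700 + 6.27900 ≈ 18.19600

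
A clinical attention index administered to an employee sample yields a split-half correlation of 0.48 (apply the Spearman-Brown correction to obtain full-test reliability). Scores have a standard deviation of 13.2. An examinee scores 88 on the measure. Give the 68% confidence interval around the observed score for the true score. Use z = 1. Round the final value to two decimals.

[80.18, 95.82]

Spearman-Brown: r = 2(0.48) / (1 + 0.48) = 0.96000 / 1.48000 ≃ 0.64865
SEM = 13.20000*√(1 − 0.64865) ≃ 7.82429
Half-width = 1*7.82429 ≃ 7.82429
Interval: (80.17571, 95.82429)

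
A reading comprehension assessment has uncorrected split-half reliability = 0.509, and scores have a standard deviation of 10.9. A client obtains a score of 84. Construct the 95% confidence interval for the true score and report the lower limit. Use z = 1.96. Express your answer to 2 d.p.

Full-length reliability (Spearman-Brown) = 2(0.509)/(1+0.509) ≈ 0.675
SEM = 10.900 × √(1 − 0.675) = 10.900 × √0.325 ≈ 10.900 × 0.570 ≈ 6.218
1.96 × SEM ≈ 12.186
Lower bound: 84 − 12.186 = 71.814

71.81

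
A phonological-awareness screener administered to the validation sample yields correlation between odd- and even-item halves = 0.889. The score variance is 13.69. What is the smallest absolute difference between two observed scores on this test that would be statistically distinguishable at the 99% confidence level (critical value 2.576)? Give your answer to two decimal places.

3.27

σ = 13.69^(1/2) = 3.70000
Spearman-Brown: r = 2(0.889) / (1 + 0.889) = 1.77800 / 1.88900 ≈ 0.94124
SEM = 3.70000 · √(1 − 0.94124) = 3.70000 · √0.05876 ≈ 3.70000 · 0.24241 ≈ 0.89691
SE_diff = SEM · √2 ≈ 0.89691 · 1.41421 ≈ 1.26842
Minimum reliable difference = 2.576 · SE_diff ≈ 2.576 · 1.26842 ≈ 3.26744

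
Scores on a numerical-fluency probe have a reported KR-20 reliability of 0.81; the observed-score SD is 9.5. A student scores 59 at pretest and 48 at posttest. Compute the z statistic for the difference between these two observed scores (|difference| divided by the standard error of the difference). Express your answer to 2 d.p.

SEM = 9.50000×√(1 − 0.81000) ≈ 4.14095
SE_diff = SEM × √2 ≈ 4.14095 × 1.41421 ≈ 5.85619
z = |59 − 48| / 5.85619 = 11 / 5.85619 ≈ 1.87835

1.88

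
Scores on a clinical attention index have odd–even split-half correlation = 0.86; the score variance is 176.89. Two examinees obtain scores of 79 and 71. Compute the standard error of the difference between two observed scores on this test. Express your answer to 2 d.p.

SD = √176.89 ≈ 13.3000
r_full = 2·0.86 / (1 + 0.86) ≈ 0.9247
SEM = 13.3000×√(1 − 0.9247) ≈ 3.6489
Standard error of the difference = 3.6489·√2 ≈ 5.1603

5.16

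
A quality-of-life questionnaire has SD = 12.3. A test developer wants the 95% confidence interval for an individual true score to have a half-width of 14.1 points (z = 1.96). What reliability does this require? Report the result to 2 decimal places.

Required SEM = 14.1 / 1.96 ≃ 7.1939
r = 1 − (SEM / SD)² = 1 − (7.1939 / 12.3)² ≃ 1 − 0.3421 ≃ 0.6579

0.66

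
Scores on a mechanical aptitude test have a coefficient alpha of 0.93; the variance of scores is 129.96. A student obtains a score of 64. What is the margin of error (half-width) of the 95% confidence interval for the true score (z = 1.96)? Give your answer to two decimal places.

σ = 129.96^(1/2) = 11.40000
SEM = 11.40000 · √(1 − 0.93000) = 11.40000 · √0.07000 ≈ 11.40000 · 0.26458 ≈ 3.01616
Margin = 1.96 · 3.01616 ≈ 5.91167

5.91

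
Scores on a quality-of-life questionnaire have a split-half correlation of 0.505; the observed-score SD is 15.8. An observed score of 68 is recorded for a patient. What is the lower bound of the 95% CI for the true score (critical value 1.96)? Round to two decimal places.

50.24

Full-length reliability (Spearman-Brown) = 2(0.505)/(1+0.505) ≈ 0.67110
SEM = 15.80000 · √(1 − 0.67110) = 15.80000 · √0.32890 ≈ 15.80000 · 0.57350 ≈ 9.06132
1.96 · SEM ≈ 17.76019
Lower limit = 68 − 17.76019 ≈ 50.23981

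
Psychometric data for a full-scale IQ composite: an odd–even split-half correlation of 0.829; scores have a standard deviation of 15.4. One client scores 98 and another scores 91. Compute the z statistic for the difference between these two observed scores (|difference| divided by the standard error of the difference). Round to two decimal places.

Spearman-Brown: r = 2(0.829) / (1 + 0.829) = 1.65800 / 1.82900 ≈ 0.90651
SEM = 15.40000 · √(1 − 0.90651) = 15.40000 · √0.09349 ≈ 15.40000 · 0.30577 ≈ 4.70882
SE_diff = SEM · √2 ≈ 4.70882 · 1.41421 ≈ 6.65927
z = 7 / 6.65927 ≈ 1.05117

1.05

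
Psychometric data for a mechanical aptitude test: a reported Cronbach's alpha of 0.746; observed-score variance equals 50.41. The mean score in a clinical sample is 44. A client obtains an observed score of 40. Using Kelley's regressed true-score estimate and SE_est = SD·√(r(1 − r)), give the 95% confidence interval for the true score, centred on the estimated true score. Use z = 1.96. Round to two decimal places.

SD = √50.41 = 7.10000
T̂ = r·X + (1 − r)·M = 0.74600×40 + 0.25400×44 = 29.84000 + 11.17600 ≈ 41.01600
SE_est = SD × √(r(1 − r)) = 7.10000 × √0.18948 ≈ 7.10000 × 0.43530 ≈ 3.09061
95% CI: 41.01600 ± 6.05760 ≈ (34.95840, 47.07360)

[34.96, 47.07]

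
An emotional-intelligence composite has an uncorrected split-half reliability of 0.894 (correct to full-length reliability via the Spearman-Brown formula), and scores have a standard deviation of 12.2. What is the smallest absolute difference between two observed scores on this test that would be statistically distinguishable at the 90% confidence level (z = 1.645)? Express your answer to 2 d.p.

Full-length reliability (Spearman-Brown) = 2(0.894)/(1+0.894) ≈ 0.9440
The standard error of measurement is 12.2000×√(1 − 0.9440) ≈ 12.2000×0.2366 ≈ 2.8862.
SE_diff = √2 × SEM ≈ 4.0817
Minimum reliable difference = 1.645 × SE_diff ≈ 1.645 × 4.0817 ≈ 6.7143

6.71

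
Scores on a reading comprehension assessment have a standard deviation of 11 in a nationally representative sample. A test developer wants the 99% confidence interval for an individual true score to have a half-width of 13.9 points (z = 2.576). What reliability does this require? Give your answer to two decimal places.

Required SEM = 13.9 / 2.576 ≈ 5.3960
r = 1 − (5.3960/11)² ≈ 1 − 0.2406 ≈ 0.7594

0.76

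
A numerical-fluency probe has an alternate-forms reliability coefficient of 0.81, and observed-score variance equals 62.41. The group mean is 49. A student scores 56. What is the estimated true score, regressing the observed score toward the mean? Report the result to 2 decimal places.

Estimated true score = 0.81000·56 + (1 − 0.81000)·49 ≈ 54.67000

54.67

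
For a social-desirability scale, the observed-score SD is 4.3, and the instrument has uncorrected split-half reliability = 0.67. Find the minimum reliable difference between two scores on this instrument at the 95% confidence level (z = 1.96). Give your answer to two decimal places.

5.30

r_full = 2·0.67 / (1 + 0.67) ≈ 0.80240
SEM = 4.30000 · √(1 − 0.80240) = 4.30000 · √0.19760 ≈ 4.30000 · 0.44453 ≈ 1.91147
SE_diff = SEM · √2 ≈ 1.91147 · 1.41421 ≈ 2.70322
Minimum reliable difference = 1.96 · SE_diff ≈ 1.96 · 2.70322 ≈ 5.29832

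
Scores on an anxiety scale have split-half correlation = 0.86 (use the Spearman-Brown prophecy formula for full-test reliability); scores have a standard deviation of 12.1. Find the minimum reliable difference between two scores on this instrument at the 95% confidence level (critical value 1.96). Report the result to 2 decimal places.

Spearman-Brown: r = 2(0.86) / (1 + 0.86) = 1.7200 / 1.8600 ≈ 0.9247
SEM = 12.1000 × √(1 − 0.9247) = 12.1000 × √0.0753 ≈ 12.1000 × 0.2744 ≈ 3.3197
SE_diff = √2 × SEM ≈ 4.6947
Smallest detectable difference = 1.96×4.6947 ≈ 9.2016

9.20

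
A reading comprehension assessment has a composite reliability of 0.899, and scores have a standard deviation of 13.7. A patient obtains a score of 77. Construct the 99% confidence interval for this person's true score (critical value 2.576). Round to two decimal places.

SEM = 13.700 · √(1 − 0.899) = 13.700 · √0.101 ≈ 13.700 · 0.318 ≈ 4.354
Margin = 2.576 · 4.354 ≈ 11.216
Interval: (65.784, 88.216)

[65.78, 88.22]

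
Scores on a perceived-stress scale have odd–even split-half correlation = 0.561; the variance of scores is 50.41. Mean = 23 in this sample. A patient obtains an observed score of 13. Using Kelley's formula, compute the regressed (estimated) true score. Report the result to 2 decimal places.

Full-length reliability (Spearman-Brown) = 2(0.561)/(1+0.561) ≈ 0.7188
T̂ = 0.7188(13) + 0.2812(23) ≈ 15.8123

15.81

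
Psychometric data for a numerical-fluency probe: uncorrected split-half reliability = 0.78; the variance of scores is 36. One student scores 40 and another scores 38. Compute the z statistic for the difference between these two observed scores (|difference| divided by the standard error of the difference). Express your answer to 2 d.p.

0.67

SD = √36 = 6.0000
r_full = 2·0.78 / (1 + 0.78) ≈ 0.8764
SEM = 6.0000 · √(1 − 0.8764) = 6.0000 · √0.1236 ≈ 6.0000 · 0.3516 ≈ 2.1094
SE_diff = √2 · SEM ≈ 2.9831
z = 2 / 2.9831 ≈ 0.6704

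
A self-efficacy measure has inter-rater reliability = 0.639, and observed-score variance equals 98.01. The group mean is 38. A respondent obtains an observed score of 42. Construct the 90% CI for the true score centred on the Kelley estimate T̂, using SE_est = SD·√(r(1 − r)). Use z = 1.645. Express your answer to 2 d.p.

SD = √98.01 = 9.9000
Estimated true score = 0.6390*42 + (1 − 0.6390)*38 ≈ 40.5560
SE_est = 9.9000·√[r(1 − r)] ≈ 4.7549
90% CI: 40.5560 ± 7.8218 ≈ (32.7342, 48.3778)

[32.73, 48.38]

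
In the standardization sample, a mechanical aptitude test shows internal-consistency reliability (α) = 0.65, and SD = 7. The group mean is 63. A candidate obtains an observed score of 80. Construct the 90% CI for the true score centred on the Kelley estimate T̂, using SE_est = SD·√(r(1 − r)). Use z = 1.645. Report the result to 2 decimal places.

[68.56, 79.54]

T̂ = 0.65000(80) + 0.35000(63) ≈ 74.05000
SE_est = SD · √(r(1 − r)) = 7.00000 · √0.22750 ≈ 7.00000 · 0.47697 ≈ 3.33879
CI = 74.05000 ± 1.645 · 3.33879 → [68.55770, 79.54230]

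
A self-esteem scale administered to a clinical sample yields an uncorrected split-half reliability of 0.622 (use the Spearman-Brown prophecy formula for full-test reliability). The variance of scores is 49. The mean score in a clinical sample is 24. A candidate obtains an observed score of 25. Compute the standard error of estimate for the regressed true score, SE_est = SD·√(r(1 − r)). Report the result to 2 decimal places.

SD = √49 ≈ 7.000
r_full = 2·0.622 / (1 + 0.622) ≈ 0.767
SE_est = 7.000*√(0.767*0.233) ≈ 2.959

2.96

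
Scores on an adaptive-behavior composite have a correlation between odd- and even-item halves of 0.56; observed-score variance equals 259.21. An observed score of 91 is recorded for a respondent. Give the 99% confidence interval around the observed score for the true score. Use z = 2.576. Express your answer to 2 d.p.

SD = √259.21 = 16.100
Full-length reliability (Spearman-Brown) = 2(0.56)/(1+0.56) ≈ 0.718
SEM = 16.100·√(1 − 0.718) ≈ 8.550
Margin = 2.576 · 8.550 ≈ 22.026
CI = 91 ± 22.026 → [68.974, 113.026]

[68.97, 113.03]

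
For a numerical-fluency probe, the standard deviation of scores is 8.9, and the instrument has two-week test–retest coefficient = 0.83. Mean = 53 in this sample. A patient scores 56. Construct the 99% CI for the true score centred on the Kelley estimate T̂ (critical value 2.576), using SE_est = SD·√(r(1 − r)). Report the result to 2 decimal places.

T̂ = r·X + (1 − r)·M = 0.830·56 + 0.170·53 = 46.480 + 9.010 ≈ 55.490
SE_est = 8.900·√(0.830·0.170) ≈ 3.343
99% CI: 55.490 ± 8.612 ≈ (46.878, 64.102)

[46.88, 64.10]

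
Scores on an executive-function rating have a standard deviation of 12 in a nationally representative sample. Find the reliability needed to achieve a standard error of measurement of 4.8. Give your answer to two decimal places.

Required reliability = 1 − (SEM/SD)² = 1 − 0.1600 ≃ 0.8400

0.84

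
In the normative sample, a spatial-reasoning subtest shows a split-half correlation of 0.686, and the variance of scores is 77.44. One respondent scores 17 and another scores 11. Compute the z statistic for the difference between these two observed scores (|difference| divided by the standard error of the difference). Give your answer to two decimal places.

1.12

σ = 77.44^(1/2) = 8.8000
Spearman-Brown: r = 2(0.686) / (1 + 0.686) = 1.3720 / 1.6860 ≈ 0.8138
SEM = 8.8000*√(1 − 0.8138) ≈ 3.7977
SE_diff = SEM * √2 ≈ 3.7977 * 1.4142 ≈ 5.3707
z = 6 / 5.3707 ≈ 1.1172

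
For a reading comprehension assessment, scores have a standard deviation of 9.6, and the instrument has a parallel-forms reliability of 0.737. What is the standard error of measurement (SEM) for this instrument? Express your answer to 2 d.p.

4.92

The standard error of measurement is 9.6000*√(1 − 0.7370) ≈ 9.6000*0.5128 ≈ 4.9232.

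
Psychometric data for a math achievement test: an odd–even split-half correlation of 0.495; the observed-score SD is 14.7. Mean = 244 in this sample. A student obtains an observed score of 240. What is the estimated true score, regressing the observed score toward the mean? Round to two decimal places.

r_full = 2·0.495 / (1 + 0.495) ≈ 0.662
Estimated true score = 0.662*240 + (1 − 0.662)*244 ≈ 241.351

241.35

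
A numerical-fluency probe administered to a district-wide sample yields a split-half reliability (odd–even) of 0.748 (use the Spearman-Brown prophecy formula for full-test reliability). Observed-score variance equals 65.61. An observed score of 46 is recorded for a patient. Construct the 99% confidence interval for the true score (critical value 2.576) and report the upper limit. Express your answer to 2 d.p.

53.92

SD = √65.61 ≈ 8.100
Full-length reliability (Spearman-Brown) = 2(0.748)/(1+0.748) ≈ 0.856
SEM = 8.100*√(1 − 0.856) ≈ 3.075
2.576 * SEM ≈ 7.922
Upper bound: 46 + 7.922 = 53.922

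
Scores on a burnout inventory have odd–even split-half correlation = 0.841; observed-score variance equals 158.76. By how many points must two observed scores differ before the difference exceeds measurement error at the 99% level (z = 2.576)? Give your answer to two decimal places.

σ = 158.76^(1/2) = 12.600
r_full = 2·0.841 / (1 + 0.841) ≈ 0.914
SEM = 12.600 * √(1 − 0.914) = 12.600 * √0.086 ≈ 12.600 * 0.294 ≈ 3.703
Standard error of the difference = 3.703·√2 ≈ 5.237
Smallest detectable difference = 2.576*5.237 ≈ 13.490

13.49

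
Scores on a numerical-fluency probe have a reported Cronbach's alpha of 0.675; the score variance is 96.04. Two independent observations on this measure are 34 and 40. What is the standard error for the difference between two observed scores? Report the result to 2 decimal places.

SD = √96.04 ≈ 9.800
The standard error of measurement is 9.800*√(1 − 0.675) ≈ 9.800*0.570 ≈ 5.587.
Standard error of the difference = 5.587·√2 ≈ 7.901

7.90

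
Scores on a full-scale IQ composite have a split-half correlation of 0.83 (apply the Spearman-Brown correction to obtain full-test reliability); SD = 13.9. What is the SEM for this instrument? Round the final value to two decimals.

4.24

Spearman-Brown: r = 2(0.83) / (1 + 0.83) = 1.660 / 1.830 ≃ 0.907
SEM = 13.900 × √(1 − 0.907) = 13.900 × √0.093 ≃ 13.900 × 0.305 ≃ 4.237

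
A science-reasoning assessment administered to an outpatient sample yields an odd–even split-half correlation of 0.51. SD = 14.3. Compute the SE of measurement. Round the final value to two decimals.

Spearman-Brown: r = 2(0.51) / (1 + 0.51) = 1.0200 / 1.5100 ≈ 0.6755
The standard error of measurement is 14.3000*√(1 − 0.6755) ≈ 14.3000*0.5697 ≈ 8.1460.

8.15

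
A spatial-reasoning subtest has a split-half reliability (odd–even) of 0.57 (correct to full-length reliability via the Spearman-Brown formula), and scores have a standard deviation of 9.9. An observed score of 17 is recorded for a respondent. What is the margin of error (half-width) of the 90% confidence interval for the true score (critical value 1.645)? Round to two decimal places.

Full-length reliability (Spearman-Brown) = 2(0.57)/(1+0.57) ≃ 0.726
SEM = 9.900·√(1 − 0.726) ≃ 5.181
1.645 · SEM ≃ 8.523

8.52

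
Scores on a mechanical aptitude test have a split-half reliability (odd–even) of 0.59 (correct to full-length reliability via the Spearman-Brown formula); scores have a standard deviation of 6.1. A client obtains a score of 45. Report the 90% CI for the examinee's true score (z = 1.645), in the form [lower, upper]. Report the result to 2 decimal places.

Full-length reliability (Spearman-Brown) = 2(0.59)/(1+0.59) ≃ 0.742
SEM = 6.100 · √(1 − 0.742) = 6.100 · √0.258 ≃ 6.100 · 0.508 ≃ 3.098
1.645 · SEM ≃ 5.096
Interval: (39.904, 50.096)

[39.90, 50.10]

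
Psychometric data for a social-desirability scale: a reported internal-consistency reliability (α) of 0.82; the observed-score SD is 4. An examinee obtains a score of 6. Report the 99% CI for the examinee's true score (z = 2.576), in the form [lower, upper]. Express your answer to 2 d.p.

[1.63, 10.37]

The standard error of measurement is 4.0000×√(1 − 0.8200) ≈ 4.0000×0.4243 ≈ 1.6971.
2.576 × SEM ≈ 4.3716
99% CI: 6 ± 4.3716 = [1.6284, 10.3716]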